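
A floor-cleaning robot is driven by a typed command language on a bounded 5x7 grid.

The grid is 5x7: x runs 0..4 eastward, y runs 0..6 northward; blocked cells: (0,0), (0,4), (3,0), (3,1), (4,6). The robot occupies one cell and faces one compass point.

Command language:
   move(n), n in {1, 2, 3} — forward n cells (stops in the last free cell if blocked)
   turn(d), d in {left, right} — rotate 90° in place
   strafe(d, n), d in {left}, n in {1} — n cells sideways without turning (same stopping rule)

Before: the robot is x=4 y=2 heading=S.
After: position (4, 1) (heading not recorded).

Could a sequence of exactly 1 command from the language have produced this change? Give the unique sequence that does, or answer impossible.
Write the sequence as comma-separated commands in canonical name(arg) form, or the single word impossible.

move(1)

begin: x=4 y=2 heading=S
[1] after move(1): x=4 y=1 heading=S
no other 1-command option fits: unique.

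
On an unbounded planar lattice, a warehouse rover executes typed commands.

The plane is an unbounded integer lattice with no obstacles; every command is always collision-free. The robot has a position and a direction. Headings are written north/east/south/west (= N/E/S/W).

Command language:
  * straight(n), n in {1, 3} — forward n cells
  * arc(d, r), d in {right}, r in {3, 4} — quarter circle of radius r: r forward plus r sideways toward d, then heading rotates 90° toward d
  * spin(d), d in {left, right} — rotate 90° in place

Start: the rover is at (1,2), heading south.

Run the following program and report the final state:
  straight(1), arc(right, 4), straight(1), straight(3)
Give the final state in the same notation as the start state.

at (-7,-3), heading west

t0: at (1,2), heading south
[1] after straight(1): at (1,1), heading south
[2] after arc(right, 4): at (-3,-3), heading west
[3] after straight(1): at (-4,-3), heading west
[4] after straight(3): at (-7,-3), heading west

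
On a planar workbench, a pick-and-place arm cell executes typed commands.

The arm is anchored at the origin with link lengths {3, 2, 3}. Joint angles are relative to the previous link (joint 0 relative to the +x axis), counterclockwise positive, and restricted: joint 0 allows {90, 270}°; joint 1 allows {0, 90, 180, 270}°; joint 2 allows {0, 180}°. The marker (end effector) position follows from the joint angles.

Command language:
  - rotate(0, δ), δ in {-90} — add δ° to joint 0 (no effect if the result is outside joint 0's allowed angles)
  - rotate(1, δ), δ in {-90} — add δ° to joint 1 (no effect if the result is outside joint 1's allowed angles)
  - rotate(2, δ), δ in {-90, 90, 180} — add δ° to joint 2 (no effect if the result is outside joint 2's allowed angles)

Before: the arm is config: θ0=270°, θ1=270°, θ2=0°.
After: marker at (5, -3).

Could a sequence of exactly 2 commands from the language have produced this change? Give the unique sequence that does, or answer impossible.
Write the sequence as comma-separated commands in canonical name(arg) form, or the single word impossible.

from: config: θ0=270°, θ1=270°, θ2=0°
step 1 (rotate(1, -90)): config: θ0=270°, θ1=180°, θ2=0°
step 2 (rotate(1, -90)): config: θ0=270°, θ1=90°, θ2=0°
all 25 alternatives checked — unique.

rotate(1, -90), rotate(1, -90)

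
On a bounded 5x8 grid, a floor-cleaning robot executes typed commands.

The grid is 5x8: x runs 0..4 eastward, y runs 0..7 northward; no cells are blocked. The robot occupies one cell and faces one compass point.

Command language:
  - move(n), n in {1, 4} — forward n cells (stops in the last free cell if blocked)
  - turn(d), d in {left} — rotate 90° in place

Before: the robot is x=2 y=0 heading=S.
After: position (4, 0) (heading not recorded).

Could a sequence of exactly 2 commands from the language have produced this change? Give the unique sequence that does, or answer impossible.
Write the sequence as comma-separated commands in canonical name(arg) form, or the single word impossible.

key: move(4) runs into the grid edge before its full distance
begin: x=2 y=0 heading=S
t=1 turn(left) ⇒ x=2 y=0 heading=E
t=2 move(4) ⇒ x=4 y=0 heading=E
uniquely the one of 9 2-step routes that fits.

turn(left), move(4)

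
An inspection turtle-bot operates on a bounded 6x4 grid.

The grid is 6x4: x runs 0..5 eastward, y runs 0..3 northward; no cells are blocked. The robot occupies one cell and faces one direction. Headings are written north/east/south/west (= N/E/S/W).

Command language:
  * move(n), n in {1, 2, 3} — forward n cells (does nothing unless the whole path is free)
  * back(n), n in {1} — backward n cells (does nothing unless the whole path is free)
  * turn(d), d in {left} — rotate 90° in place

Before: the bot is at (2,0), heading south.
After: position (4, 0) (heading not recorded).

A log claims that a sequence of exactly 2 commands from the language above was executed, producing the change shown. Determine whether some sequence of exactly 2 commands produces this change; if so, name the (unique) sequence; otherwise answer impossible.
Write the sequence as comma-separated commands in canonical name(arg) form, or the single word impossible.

turn(left), move(2)

key: order matters: swapping turn(left) and move(2) lands elsewhere
start: at (2,0), heading south
1. turn(left) → at (2,0), heading east
2. move(2) → at (4,0), heading east
uniquely the one of 25 2-step routes that fits.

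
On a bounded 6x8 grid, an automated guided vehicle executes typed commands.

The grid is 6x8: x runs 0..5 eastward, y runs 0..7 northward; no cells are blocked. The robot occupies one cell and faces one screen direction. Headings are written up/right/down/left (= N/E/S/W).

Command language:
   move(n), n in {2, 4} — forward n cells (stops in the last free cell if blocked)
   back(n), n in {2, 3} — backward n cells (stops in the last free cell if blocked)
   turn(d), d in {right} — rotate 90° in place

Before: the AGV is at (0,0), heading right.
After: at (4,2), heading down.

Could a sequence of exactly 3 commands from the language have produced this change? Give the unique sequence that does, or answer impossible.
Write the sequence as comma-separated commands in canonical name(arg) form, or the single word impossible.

move(4), turn(right), back(2)

key: running back(2) before move(4) would end elsewhere — order is forced
initial: at (0,0), heading right
step 1 (move(4)): at (4,0), heading right
step 2 (turn(right)): at (4,0), heading down
step 3 (back(2)): at (4,2), heading down
no rival 3-sequence matches.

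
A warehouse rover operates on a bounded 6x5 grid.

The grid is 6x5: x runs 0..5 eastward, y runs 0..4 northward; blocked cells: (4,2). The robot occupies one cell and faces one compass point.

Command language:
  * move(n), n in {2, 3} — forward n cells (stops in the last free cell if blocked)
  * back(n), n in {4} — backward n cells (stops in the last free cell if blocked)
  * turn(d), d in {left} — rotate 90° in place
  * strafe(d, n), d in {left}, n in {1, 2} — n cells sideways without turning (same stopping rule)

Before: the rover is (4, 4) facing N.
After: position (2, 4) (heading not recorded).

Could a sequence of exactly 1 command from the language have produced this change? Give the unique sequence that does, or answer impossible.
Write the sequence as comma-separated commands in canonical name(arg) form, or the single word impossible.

strafe(left, 2)

initial: (4, 4) facing N
[1] after strafe(left, 2): (2, 4) facing N
no rival 1-sequence matches.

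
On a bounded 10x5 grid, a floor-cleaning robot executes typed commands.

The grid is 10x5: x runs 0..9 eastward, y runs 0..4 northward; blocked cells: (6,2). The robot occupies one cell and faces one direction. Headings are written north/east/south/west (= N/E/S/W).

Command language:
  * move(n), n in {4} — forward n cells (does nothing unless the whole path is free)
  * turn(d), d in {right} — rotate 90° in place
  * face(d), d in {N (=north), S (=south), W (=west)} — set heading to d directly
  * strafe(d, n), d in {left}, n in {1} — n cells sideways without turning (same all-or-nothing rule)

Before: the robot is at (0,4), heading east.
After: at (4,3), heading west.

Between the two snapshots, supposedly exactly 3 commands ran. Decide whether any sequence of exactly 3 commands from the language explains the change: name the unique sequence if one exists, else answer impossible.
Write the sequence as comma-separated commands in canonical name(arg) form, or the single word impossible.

move(4), face(W), strafe(left, 1)

key: running strafe(left, 1) before move(4) would end elsewhere — order is forced
start: at (0,4), heading east
step 1 (move(4)): at (4,4), heading east
step 2 (face(W)): at (4,4), heading west
step 3 (strafe(left, 1)): at (4,3), heading west
no other 3-command option fits: unique.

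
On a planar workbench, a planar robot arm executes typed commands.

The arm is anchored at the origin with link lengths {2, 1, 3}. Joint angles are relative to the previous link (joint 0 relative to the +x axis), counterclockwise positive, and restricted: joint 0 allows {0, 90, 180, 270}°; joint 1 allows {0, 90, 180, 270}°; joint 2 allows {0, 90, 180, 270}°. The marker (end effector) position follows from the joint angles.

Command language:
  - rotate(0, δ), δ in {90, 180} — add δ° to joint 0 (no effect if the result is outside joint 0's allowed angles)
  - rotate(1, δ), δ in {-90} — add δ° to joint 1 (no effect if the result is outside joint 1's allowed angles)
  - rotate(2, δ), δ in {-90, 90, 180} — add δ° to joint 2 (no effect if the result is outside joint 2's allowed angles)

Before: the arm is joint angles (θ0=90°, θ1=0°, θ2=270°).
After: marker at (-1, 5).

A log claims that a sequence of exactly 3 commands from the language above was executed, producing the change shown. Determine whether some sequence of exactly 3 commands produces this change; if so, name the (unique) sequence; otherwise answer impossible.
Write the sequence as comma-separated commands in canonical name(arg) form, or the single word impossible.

rotate(1, -90), rotate(1, -90), rotate(1, -90)

from: joint angles (θ0=90°, θ1=0°, θ2=270°)
step 1 (rotate(1, -90)): joint angles (θ0=90°, θ1=270°, θ2=270°)
step 2 (rotate(1, -90)): joint angles (θ0=90°, θ1=180°, θ2=270°)
step 3 (rotate(1, -90)): joint angles (θ0=90°, θ1=90°, θ2=270°)
uniquely the one of 216 3-step routes that fits.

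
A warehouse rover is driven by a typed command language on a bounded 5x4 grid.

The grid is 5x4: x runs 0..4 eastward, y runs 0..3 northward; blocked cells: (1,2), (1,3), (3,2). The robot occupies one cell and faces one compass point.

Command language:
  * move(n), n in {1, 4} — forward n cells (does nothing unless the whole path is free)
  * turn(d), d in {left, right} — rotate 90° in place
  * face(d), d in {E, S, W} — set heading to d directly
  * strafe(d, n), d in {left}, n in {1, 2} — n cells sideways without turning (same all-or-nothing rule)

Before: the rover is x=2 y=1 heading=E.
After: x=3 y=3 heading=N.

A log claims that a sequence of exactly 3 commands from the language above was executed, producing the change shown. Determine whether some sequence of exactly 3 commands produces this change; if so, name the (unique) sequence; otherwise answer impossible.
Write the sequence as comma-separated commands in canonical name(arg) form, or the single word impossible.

strafe(left, 2), move(1), turn(left)

key: position moved to (3,3) AND the heading swung to N — translation plus rotation needed
initial: x=2 y=1 heading=E
[1] after strafe(left, 2): x=2 y=3 heading=E
[2] after move(1): x=3 y=3 heading=E
[3] after turn(left): x=3 y=3 heading=N
no other 3-command option fits: unique.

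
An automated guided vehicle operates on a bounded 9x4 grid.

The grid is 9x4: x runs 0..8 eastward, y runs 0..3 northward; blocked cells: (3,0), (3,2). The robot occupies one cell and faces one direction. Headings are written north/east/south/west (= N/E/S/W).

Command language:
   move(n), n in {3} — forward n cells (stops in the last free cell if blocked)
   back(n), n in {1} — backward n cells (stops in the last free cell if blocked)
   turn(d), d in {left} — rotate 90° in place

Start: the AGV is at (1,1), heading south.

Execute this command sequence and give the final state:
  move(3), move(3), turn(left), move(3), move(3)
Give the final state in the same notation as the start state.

at (2,0), heading east

from: at (1,1), heading south
t=1 move(3) ⇒ at (1,0), heading south
t=2 move(3) ⇒ at (1,0), heading south
t=3 turn(left) ⇒ at (1,0), heading east
t=4 move(3) ⇒ at (2,0), heading east
t=5 move(3) ⇒ at (2,0), heading east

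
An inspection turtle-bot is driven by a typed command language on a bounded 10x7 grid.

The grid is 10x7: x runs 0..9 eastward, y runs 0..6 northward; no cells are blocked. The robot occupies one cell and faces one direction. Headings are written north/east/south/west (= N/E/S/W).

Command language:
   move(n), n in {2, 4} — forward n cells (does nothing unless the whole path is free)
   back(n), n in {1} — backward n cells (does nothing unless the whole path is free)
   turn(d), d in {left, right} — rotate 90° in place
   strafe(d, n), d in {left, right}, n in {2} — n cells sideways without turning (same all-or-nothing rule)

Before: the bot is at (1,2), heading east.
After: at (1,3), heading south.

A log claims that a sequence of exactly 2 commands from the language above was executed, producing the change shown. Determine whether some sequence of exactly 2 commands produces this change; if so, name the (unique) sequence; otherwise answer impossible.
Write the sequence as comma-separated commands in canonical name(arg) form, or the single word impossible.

turn(right), back(1)

key: order matters: swapping turn(right) and back(1) lands elsewhere
from: at (1,2), heading east
[1] after turn(right): at (1,2), heading south
[2] after back(1): at (1,3), heading south
no other 2-command option fits: unique.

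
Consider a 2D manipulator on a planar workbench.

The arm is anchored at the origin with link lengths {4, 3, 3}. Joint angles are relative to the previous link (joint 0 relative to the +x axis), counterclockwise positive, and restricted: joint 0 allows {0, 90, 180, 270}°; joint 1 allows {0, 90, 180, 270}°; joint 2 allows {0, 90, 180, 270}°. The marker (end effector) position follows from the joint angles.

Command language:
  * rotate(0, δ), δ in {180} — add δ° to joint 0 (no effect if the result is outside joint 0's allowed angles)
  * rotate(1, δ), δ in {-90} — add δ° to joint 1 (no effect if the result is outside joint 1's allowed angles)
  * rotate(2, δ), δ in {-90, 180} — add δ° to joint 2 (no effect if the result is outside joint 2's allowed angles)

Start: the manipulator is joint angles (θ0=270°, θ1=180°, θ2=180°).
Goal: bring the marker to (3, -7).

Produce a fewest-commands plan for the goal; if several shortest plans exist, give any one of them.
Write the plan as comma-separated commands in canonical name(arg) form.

rotate(1, -90), rotate(1, -90), rotate(2, -90)

start: joint angles (θ0=270°, θ1=180°, θ2=180°)
step 1 (rotate(1, -90)): joint angles (θ0=270°, θ1=90°, θ2=180°)
step 2 (rotate(1, -90)): joint angles (θ0=270°, θ1=0°, θ2=180°)
step 3 (rotate(2, -90)): joint angles (θ0=270°, θ1=0°, θ2=90°)
no 2-step plan works, so 3 is optimal.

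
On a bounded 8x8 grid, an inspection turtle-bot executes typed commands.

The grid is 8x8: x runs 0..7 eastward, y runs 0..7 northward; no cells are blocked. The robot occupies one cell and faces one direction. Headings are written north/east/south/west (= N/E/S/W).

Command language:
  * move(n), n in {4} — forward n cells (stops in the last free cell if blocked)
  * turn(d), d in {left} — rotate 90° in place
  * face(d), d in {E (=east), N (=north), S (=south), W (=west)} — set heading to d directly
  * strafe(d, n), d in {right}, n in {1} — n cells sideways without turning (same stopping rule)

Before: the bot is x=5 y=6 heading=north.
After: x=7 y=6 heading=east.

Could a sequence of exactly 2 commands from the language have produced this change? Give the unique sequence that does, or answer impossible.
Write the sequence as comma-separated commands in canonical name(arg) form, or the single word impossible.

key: position moved to (7,6) AND the heading swung to E — translation plus rotation needed
t0: x=5 y=6 heading=north
t=1 face(E) ⇒ x=5 y=6 heading=east
t=2 move(4) ⇒ x=7 y=6 heading=east
all 49 alternatives checked — unique.

face(E), move(4)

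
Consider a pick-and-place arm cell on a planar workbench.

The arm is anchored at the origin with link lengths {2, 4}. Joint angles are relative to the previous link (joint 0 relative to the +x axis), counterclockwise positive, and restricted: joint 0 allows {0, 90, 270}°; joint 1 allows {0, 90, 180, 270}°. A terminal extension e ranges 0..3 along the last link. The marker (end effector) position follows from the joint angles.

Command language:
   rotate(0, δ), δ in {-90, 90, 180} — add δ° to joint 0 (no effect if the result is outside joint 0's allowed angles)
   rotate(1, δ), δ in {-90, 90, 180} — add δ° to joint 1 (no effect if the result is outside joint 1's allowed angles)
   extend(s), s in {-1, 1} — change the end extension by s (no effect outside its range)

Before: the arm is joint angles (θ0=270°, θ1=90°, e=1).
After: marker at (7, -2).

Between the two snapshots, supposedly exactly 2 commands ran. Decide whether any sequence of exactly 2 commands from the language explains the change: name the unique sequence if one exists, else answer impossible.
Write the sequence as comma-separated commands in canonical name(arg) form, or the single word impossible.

extend(1), extend(1)

initial: joint angles (θ0=270°, θ1=90°, e=1)
[1] after extend(1): joint angles (θ0=270°, θ1=90°, e=2)
[2] after extend(1): joint angles (θ0=270°, θ1=90°, e=3)
uniquely the one of 64 2-step routes that fits.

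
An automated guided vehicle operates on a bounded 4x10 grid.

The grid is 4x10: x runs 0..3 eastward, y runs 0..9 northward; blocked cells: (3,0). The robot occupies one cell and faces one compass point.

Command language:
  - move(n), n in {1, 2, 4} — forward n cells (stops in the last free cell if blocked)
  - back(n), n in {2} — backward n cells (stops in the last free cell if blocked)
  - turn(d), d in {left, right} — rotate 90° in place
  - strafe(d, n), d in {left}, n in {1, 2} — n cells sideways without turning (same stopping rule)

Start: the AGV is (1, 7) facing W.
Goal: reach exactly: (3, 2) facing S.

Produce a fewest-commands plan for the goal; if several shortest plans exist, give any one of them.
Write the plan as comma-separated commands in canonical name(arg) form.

turn(left), move(4), move(1), strafe(left, 2)

begin: (1, 7) facing W
[1] after turn(left): (1, 7) facing S
[2] after move(4): (1, 3) facing S
[3] after move(1): (1, 2) facing S
[4] after strafe(left, 2): (3, 2) facing S
no 3-step plan works, so 4 is optimal.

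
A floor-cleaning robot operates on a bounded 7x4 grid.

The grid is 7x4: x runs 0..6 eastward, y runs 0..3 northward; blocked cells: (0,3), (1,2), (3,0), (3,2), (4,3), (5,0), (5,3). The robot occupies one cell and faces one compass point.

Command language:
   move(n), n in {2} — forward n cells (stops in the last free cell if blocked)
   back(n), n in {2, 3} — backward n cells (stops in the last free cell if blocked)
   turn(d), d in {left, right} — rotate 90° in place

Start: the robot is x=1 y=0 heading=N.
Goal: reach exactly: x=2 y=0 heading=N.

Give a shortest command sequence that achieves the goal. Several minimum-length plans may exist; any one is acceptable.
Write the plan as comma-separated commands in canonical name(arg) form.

start: x=1 y=0 heading=N
1. turn(right) → x=1 y=0 heading=E
2. move(2) → x=2 y=0 heading=E
3. turn(left) → x=2 y=0 heading=N
minimal: 3 command(s), checked below 3.

turn(right), move(2), turn(left)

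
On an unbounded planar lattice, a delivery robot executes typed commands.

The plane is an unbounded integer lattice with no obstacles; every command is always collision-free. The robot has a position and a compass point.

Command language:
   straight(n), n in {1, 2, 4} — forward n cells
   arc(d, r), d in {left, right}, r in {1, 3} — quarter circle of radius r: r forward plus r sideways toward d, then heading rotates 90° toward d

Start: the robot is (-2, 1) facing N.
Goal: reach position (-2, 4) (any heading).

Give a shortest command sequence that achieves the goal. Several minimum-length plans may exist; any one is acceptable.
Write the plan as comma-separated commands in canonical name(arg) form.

straight(2), straight(1)

start: (-2, 1) facing N
1. straight(2) → (-2, 3) facing N
2. straight(1) → (-2, 4) facing N
no 1-step plan works, so 2 is optimal.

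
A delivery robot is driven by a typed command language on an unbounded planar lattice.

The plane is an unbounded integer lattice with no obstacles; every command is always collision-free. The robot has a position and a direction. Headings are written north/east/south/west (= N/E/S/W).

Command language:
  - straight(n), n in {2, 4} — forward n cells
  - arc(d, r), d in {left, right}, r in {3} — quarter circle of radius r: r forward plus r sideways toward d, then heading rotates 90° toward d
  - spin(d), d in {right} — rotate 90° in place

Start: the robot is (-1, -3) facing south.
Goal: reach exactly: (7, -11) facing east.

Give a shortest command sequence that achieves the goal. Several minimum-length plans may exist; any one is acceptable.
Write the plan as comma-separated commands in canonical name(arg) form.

straight(2), arc(left, 3), straight(2), spin(right), arc(left, 3)

initial: (-1, -3) facing south
[1] after straight(2): (-1, -5) facing south
[2] after arc(left, 3): (2, -8) facing east
[3] after straight(2): (4, -8) facing east
[4] after spin(right): (4, -8) facing south
[5] after arc(left, 3): (7, -11) facing east
no 4-step plan works, so 5 is optimal.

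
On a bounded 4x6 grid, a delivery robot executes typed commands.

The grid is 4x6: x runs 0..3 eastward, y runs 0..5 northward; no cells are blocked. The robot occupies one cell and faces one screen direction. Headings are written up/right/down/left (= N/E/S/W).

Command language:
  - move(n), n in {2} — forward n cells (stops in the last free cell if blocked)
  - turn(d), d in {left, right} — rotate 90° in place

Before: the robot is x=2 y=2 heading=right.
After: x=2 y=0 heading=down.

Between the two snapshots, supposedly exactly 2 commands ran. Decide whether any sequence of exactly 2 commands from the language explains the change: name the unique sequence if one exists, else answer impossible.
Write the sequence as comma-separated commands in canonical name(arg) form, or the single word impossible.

turn(right), move(2)

key: position moved to (2,0) AND the heading swung to S — translation plus rotation needed
from: x=2 y=2 heading=right
[1] after turn(right): x=2 y=2 heading=down
[2] after move(2): x=2 y=0 heading=down
no other 2-command option fits: unique.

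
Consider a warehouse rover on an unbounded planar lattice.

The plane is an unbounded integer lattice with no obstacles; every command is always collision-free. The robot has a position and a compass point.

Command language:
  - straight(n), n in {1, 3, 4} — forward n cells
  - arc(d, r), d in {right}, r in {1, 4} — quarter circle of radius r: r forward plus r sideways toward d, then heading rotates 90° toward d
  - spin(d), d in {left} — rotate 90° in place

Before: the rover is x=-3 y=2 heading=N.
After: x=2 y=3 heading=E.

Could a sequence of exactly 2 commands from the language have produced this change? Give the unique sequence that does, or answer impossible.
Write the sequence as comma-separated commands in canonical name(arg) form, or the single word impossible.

arc(right, 1), straight(4)

key: position moved to (2,3) AND the heading swung to E — translation plus rotation needed
from: x=-3 y=2 heading=N
[1] after arc(right, 1): x=-2 y=3 heading=E
[2] after straight(4): x=2 y=3 heading=E
uniquely the one of 36 2-step routes that fits.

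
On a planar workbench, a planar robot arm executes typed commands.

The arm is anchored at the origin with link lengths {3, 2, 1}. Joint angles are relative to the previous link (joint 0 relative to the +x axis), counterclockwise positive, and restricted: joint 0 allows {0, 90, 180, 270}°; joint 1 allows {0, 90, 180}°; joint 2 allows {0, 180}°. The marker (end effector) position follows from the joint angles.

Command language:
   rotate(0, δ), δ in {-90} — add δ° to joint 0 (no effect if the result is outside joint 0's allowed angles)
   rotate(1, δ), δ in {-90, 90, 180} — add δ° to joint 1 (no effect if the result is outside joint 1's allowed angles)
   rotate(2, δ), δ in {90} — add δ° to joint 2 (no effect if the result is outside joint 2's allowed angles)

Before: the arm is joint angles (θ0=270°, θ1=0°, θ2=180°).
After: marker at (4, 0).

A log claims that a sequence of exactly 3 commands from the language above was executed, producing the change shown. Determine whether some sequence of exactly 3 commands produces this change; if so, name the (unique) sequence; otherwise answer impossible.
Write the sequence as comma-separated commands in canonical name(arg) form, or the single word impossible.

rotate(0, -90), rotate(0, -90), rotate(0, -90)

start: joint angles (θ0=270°, θ1=0°, θ2=180°)
[1] after rotate(0, -90): joint angles (θ0=180°, θ1=0°, θ2=180°)
[2] after rotate(0, -90): joint angles (θ0=90°, θ1=0°, θ2=180°)
[3] after rotate(0, -90): joint angles (θ0=0°, θ1=0°, θ2=180°)
all 125 alternatives checked — unique.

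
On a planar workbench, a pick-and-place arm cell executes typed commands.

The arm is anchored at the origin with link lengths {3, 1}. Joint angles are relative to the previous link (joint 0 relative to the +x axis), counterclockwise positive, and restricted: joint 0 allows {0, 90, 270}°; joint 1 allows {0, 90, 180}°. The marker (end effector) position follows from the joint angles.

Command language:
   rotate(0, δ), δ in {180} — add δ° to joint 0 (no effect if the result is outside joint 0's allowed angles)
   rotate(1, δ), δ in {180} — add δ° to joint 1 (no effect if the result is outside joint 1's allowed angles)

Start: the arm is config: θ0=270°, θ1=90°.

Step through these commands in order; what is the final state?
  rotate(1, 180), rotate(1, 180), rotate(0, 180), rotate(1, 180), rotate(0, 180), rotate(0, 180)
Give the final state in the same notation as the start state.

config: θ0=90°, θ1=90°

begin: config: θ0=270°, θ1=90°
[1] after rotate(1, 180): config: θ0=270°, θ1=90°
[2] after rotate(1, 180): config: θ0=270°, θ1=90°
[3] after rotate(0, 180): config: θ0=90°, θ1=90°
[4] after rotate(1, 180): config: θ0=90°, θ1=90°
[5] after rotate(0, 180): config: θ0=270°, θ1=90°
[6] after rotate(0, 180): config: θ0=90°, θ1=90°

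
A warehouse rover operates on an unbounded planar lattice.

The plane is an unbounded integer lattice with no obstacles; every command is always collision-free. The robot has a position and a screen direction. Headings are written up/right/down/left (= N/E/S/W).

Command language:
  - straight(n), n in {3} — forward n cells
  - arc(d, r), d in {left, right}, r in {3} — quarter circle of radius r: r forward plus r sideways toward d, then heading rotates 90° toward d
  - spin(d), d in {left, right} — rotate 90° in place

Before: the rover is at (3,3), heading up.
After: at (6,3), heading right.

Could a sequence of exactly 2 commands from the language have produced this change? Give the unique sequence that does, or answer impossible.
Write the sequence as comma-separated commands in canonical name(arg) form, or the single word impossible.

key: running straight(3) before spin(right) would end elsewhere — order is forced
start: at (3,3), heading up
1. spin(right) → at (3,3), heading right
2. straight(3) → at (6,3), heading right
all 25 alternatives checked — unique.

spin(right), straight(3)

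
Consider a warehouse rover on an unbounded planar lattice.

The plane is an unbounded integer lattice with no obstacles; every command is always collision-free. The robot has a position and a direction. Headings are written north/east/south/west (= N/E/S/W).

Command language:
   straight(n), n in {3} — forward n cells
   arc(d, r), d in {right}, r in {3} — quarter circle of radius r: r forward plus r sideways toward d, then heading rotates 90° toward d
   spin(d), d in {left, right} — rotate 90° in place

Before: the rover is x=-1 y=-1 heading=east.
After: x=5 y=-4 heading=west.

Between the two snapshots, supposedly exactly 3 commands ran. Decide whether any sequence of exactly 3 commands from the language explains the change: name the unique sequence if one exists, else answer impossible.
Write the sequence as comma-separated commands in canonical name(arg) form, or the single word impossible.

straight(3), arc(right, 3), spin(right)

key: order matters: swapping straight(3) and spin(right) lands elsewhere
initial: x=-1 y=-1 heading=east
1. straight(3) → x=2 y=-1 heading=east
2. arc(right, 3) → x=5 y=-4 heading=south
3. spin(right) → x=5 y=-4 heading=west
no other 3-command option fits: unique.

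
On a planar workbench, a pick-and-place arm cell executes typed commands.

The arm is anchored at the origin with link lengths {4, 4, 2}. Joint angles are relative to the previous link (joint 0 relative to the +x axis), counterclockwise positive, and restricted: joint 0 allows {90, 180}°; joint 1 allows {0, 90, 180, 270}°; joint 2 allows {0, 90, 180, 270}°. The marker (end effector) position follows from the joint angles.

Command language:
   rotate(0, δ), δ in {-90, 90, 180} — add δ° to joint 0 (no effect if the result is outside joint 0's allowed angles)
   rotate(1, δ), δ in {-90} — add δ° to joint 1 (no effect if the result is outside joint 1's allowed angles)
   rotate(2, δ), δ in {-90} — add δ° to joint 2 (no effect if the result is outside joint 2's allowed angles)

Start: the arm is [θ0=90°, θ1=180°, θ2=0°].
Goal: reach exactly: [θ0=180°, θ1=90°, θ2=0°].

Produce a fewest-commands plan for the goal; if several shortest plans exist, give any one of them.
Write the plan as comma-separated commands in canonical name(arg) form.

rotate(1, -90), rotate(0, 90)

t0: [θ0=90°, θ1=180°, θ2=0°]
t=1 rotate(1, -90) ⇒ [θ0=90°, θ1=90°, θ2=0°]
t=2 rotate(0, 90) ⇒ [θ0=180°, θ1=90°, θ2=0°]
minimal: 2 command(s), checked below 2.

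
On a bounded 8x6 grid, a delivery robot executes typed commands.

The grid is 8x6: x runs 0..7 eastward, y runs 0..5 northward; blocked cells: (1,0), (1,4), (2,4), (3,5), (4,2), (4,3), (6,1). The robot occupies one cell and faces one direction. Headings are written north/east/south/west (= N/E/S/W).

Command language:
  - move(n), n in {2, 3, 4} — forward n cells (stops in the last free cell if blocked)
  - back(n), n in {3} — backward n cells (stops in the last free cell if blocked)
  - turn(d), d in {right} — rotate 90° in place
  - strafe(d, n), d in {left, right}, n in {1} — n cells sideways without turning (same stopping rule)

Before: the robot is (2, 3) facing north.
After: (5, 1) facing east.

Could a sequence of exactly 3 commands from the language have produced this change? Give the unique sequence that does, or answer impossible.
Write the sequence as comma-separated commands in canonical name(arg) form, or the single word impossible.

impossible

all 343 sequences checked — none match.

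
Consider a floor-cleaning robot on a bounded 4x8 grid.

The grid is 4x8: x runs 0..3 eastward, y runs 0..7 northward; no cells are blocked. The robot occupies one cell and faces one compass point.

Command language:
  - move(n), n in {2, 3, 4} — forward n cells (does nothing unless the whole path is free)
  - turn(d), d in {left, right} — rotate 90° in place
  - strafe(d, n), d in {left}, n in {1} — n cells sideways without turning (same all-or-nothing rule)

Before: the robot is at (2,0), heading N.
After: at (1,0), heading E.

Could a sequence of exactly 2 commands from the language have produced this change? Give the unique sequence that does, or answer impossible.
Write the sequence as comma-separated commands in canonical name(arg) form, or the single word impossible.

key: running turn(right) before strafe(left, 1) would end elsewhere — order is forced
t0: at (2,0), heading N
t=1 strafe(left, 1) ⇒ at (1,0), heading N
t=2 turn(right) ⇒ at (1,0), heading E
no other 2-command option fits: unique.

strafe(left, 1), turn(right)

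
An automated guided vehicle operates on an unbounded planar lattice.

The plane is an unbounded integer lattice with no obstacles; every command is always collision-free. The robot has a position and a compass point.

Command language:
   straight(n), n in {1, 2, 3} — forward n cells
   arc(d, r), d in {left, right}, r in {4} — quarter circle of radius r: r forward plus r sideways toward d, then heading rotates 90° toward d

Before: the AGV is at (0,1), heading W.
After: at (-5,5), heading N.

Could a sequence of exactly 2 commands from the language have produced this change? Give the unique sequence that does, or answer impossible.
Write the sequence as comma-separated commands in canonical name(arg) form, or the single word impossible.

straight(1), arc(right, 4)

key: order matters: swapping straight(1) and arc(right, 4) lands elsewhere
from: at (0,1), heading W
[1] after straight(1): at (-1,1), heading W
[2] after arc(right, 4): at (-5,5), heading N
uniquely the one of 25 2-step routes that fits.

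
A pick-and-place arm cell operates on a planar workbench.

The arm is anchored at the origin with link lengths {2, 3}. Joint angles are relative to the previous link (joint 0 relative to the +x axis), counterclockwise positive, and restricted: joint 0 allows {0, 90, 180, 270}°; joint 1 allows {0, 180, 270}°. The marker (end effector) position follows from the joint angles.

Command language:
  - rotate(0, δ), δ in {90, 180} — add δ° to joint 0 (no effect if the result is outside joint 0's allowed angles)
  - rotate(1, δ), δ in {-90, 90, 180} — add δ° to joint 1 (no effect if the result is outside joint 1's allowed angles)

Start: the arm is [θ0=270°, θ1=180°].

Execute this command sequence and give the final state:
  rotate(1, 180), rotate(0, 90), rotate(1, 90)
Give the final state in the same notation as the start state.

from: [θ0=270°, θ1=180°]
t=1 rotate(1, 180) ⇒ [θ0=270°, θ1=0°]
t=2 rotate(0, 90) ⇒ [θ0=0°, θ1=0°]
t=3 rotate(1, 90) ⇒ [θ0=0°, θ1=0°]

[θ0=0°, θ1=0°]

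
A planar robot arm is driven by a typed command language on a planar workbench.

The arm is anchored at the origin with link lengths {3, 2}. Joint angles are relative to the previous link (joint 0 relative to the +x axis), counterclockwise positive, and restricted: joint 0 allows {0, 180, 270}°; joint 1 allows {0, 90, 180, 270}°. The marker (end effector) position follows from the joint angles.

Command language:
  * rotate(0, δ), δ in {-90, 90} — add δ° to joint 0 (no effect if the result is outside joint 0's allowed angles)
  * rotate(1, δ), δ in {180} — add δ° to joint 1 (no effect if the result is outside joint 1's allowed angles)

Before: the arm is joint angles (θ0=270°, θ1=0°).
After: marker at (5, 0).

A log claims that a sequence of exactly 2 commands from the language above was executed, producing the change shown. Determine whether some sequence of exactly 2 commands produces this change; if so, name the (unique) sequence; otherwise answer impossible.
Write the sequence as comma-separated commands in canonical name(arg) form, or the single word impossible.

t0: joint angles (θ0=270°, θ1=0°)
step 1 (rotate(0, 90)): joint angles (θ0=0°, θ1=0°)
step 2 (rotate(0, 90)): joint angles (θ0=0°, θ1=0°)
no other 2-command option fits: unique.

rotate(0, 90), rotate(0, 90)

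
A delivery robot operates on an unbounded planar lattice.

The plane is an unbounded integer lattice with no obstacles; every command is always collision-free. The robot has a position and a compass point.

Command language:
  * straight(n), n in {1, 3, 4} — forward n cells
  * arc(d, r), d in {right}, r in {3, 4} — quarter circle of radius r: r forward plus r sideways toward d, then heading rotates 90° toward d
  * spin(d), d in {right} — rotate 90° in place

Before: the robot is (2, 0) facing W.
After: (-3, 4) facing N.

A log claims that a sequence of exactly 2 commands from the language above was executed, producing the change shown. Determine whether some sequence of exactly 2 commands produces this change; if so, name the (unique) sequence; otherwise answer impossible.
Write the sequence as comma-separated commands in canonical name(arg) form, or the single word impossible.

key: position moved to (-3,4) AND the heading swung to N — translation plus rotation needed
from: (2, 0) facing W
[1] after straight(1): (1, 0) facing W
[2] after arc(right, 4): (-3, 4) facing N
uniquely the one of 36 2-step routes that fits.

straight(1), arc(right, 4)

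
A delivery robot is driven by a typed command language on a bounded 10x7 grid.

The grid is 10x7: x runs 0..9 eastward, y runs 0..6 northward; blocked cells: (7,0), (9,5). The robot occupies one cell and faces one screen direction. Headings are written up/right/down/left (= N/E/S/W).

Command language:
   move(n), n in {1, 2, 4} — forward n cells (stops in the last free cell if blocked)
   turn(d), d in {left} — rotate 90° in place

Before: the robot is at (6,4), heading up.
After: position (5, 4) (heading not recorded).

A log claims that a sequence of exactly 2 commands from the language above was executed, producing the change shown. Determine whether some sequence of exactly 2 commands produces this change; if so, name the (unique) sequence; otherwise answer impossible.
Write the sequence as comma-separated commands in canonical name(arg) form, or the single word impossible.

key: running move(1) before turn(left) would end elsewhere — order is forced
begin: at (6,4), heading up
[1] after turn(left): at (6,4), heading left
[2] after move(1): at (5,4), heading left
all 16 alternatives checked — unique.

turn(left), move(1)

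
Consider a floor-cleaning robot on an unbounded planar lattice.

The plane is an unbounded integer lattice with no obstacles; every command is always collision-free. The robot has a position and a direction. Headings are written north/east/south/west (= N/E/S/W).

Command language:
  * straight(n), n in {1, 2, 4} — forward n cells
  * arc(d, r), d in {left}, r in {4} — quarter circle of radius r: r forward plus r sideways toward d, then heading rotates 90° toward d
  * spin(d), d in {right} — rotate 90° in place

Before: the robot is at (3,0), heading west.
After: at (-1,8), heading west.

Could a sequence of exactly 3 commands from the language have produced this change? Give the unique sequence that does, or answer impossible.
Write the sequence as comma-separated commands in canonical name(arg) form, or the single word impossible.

spin(right), straight(4), arc(left, 4)

key: order matters: swapping spin(right) and arc(left, 4) lands elsewhere
begin: at (3,0), heading west
1. spin(right) → at (3,0), heading north
2. straight(4) → at (3,4), heading north
3. arc(left, 4) → at (-1,8), heading west
all 125 alternatives checked — unique.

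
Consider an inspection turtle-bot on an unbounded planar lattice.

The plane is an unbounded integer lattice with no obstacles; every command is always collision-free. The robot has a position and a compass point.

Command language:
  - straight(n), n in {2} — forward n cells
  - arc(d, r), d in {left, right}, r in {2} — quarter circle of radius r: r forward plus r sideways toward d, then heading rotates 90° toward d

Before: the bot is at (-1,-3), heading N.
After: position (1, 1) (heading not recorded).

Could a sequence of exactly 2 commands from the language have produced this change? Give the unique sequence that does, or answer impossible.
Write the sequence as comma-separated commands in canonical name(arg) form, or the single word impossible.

key: order matters: swapping straight(2) and arc(right, 2) lands elsewhere
t0: at (-1,-3), heading N
[1] after straight(2): at (-1,-1), heading N
[2] after arc(right, 2): at (1,1), heading E
no rival 2-sequence matches.

straight(2), arc(right, 2)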